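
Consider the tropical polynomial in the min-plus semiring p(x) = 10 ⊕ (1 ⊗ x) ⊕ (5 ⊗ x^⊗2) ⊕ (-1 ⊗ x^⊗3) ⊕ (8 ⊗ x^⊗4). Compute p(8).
p(8) = 9

A tropical monomial a ⊗ x^⊗i evaluates to a + i · x. Evaluating each term at x = 8:
  Term 0 contributes 10 + 0 · 8 = 10
  Term 1 contributes 1 + 1 · 8 = 9
  Term 2 contributes 5 + 2 · 8 = 21
  Term 3 contributes -1 + 3 · 8 = 23
  Term 4 contributes 8 + 4 · 8 = 40
p(8) = ⊕ of these = min[10, 9, 21, 23, 40] = 9.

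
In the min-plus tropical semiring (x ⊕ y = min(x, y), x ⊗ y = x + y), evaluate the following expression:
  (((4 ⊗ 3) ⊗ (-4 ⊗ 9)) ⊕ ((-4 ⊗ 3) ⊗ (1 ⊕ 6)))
(((4 ⊗ 3) ⊗ (-4 ⊗ 9)) ⊕ ((-4 ⊗ 3) ⊗ (1 ⊕ 6))) = 0

Expand innermost to outermost. Recall ⊕ takes the minimum of its arguments and ⊗ takes their sum. Working out the expression (((4 ⊗ 3) ⊗ (-4 ⊗ 9)) ⊕ ((-4 ⊗ 3) ⊗ (1 ⊕ 6))) gives 0.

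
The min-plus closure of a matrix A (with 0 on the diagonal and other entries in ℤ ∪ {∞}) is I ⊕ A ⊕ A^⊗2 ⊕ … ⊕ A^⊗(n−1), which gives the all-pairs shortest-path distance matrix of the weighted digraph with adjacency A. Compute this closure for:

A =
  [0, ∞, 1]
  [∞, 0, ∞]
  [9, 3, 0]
Closure =
  [0, 4, 1]
  [∞, 0, ∞]
  [9, 3, 0]

This is the Floyd-Warshall all-pairs shortest-path computation. For each intermediate vertex k = 0, 1, …, 2, update dist[i][j] ← min(dist[i][j], dist[i][k] + dist[k][j]). The final matrix gives, for each (i, j), the minimum total weight of any directed path from i to j (possibly empty when i = j).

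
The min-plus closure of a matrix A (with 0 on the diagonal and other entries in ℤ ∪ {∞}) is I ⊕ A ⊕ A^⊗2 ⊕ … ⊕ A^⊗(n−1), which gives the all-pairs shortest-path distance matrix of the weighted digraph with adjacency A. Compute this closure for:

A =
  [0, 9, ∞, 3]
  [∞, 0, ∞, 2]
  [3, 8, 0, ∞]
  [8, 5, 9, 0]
Closure =
  [0, 8, 12, 3]
  [10, 0, 11, 2]
  [3, 8, 0, 6]
  [8, 5, 9, 0]

This is the Floyd-Warshall all-pairs shortest-path computation. For each intermediate vertex k = 0, 1, …, 3, update dist[i][j] ← min(dist[i][j], dist[i][k] + dist[k][j]). The final matrix gives, for each (i, j), the minimum total weight of any directed path from i to j (possibly empty when i = j).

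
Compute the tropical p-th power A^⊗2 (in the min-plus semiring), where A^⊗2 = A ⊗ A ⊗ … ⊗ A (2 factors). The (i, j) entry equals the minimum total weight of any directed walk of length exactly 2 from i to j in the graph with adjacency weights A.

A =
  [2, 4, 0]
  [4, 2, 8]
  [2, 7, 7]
A^⊗2 =
  [2, 6, 2]
  [6, 4, 4]
  [4, 6, 2]

Each entry (A^⊗2)_ij equals the minimum over all length-2 walks i = v_0 → v_1 → … → v_2 = j of Σ_t A[v_t][v_{t+1}]. For example, for (i, j) = (0, 2) we minimise over 3 possible intermediate vertex sequences; the minimum is 2, attained along the walk 0 → 0 → 2.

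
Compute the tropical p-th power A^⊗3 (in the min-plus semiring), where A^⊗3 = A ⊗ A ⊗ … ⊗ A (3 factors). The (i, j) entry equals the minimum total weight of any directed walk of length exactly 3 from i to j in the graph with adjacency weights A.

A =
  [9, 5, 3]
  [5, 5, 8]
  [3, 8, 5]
A^⊗3 =
  [11, 11, 9]
  [11, 15, 13]
  [9, 13, 11]

Each entry (A^⊗3)_ij equals the minimum over all length-3 walks i = v_0 → v_1 → … → v_3 = j of Σ_t A[v_t][v_{t+1}]. For example, for (i, j) = (0, 2) we minimise over 9 possible intermediate vertex sequences; the minimum is 9, attained along the walk 0 → 2 → 0 → 2.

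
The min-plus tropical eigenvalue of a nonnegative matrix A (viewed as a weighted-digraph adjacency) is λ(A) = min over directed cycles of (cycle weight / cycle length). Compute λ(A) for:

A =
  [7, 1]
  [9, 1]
λ(A) = 1

Enumerate directed cycles and compute their means (weight / length). Sample:
  cycle 0 → 0: weight = 7, length = 1, mean = 7/1 ≈ 7.000
  cycle 1 → 1: weight = 1, length = 1, mean = 1/1 ≈ 1.000
  cycle 0 → 1 → 0: weight = 10, length = 2, mean = 10/2 ≈ 5.000
  cycle 1 → 0 → 1: weight = 10, length = 2, mean = 10/2 ≈ 5.000
Minimum mean = 1.000, attained e.g. along the cycle 1 → 1 with weight 1 and length 1. So λ(A) = 1/1 = 1.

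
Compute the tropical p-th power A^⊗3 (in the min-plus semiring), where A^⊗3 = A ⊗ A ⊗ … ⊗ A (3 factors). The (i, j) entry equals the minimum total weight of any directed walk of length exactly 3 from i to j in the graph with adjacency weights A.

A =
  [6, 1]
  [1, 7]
A^⊗3 =
  [8, 3]
  [3, 8]

Each entry (A^⊗3)_ij equals the minimum over all length-3 walks i = v_0 → v_1 → … → v_3 = j of Σ_t A[v_t][v_{t+1}]. For example, for (i, j) = (0, 1) we minimise over 4 possible intermediate vertex sequences; the minimum is 3, attained along the walk 0 → 1 → 0 → 1.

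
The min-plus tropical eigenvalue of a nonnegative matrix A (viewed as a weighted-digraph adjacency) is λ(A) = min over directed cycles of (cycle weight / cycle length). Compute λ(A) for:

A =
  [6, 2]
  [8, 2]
λ(A) = 2

Enumerate directed cycles and compute their means (weight / length). Sample:
  cycle 0 → 0: weight = 6, length = 1, mean = 6/1 ≈ 6.000
  cycle 1 → 1: weight = 2, length = 1, mean = 2/1 ≈ 2.000
  cycle 0 → 1 → 0: weight = 10, length = 2, mean = 10/2 ≈ 5.000
  cycle 1 → 0 → 1: weight = 10, length = 2, mean = 10/2 ≈ 5.000
Minimum mean = 2.000, attained e.g. along the cycle 1 → 1 with weight 2 and length 1. So λ(A) = 2/1 = 2.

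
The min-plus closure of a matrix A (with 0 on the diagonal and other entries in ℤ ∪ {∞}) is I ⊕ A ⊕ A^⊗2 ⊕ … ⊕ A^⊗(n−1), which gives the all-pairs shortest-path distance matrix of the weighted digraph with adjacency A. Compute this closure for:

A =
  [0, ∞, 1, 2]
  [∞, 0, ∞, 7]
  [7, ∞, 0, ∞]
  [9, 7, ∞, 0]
Closure =
  [0, 9, 1, 2]
  [16, 0, 17, 7]
  [7, 16, 0, 9]
  [9, 7, 10, 0]

This is the Floyd-Warshall all-pairs shortest-path computation. For each intermediate vertex k = 0, 1, …, 3, update dist[i][j] ← min(dist[i][j], dist[i][k] + dist[k][j]). The final matrix gives, for each (i, j), the minimum total weight of any directed path from i to j (possibly empty when i = j).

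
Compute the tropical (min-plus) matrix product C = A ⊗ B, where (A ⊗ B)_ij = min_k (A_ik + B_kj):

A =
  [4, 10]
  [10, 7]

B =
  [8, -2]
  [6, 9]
A ⊗ B =
  [12, 2]
  [13, 8]

Apply the min-plus product entry-by-entry:
  C[0][0] = min over k of (A[0][0] + B[0][0] = 4 + 8 = 12, A[0][1] + B[1][0] = 10 + 6 = 16) = 12 (attained at k = 0)
  C[0][1] = min over k of (A[0][0] + B[0][1] = 4 + -2 = 2, A[0][1] + B[1][1] = 10 + 9 = 19) = 2 (attained at k = 0)
  C[1][0] = min over k of (A[1][0] + B[0][0] = 10 + 8 = 18, A[1][1] + B[1][0] = 7 + 6 = 13) = 13 (attained at k = 1)
  C[1][1] = min over k of (A[1][0] + B[0][1] = 10 + -2 = 8, A[1][1] + B[1][1] = 7 + 9 = 16) = 8 (attained at k = 0)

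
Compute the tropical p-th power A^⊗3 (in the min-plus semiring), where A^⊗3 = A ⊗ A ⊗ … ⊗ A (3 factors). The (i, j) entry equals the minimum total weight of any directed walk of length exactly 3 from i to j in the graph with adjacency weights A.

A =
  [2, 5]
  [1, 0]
A^⊗3 =
  [6, 5]
  [1, 0]

Each entry (A^⊗3)_ij equals the minimum over all length-3 walks i = v_0 → v_1 → … → v_3 = j of Σ_t A[v_t][v_{t+1}]. For example, for (i, j) = (0, 1) we minimise over 4 possible intermediate vertex sequences; the minimum is 5, attained along the walk 0 → 1 → 1 → 1.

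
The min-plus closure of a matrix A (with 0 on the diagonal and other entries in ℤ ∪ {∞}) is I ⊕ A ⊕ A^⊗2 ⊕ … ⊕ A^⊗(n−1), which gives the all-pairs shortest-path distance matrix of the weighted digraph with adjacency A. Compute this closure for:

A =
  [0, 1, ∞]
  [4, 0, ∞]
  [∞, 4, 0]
Closure =
  [0, 1, ∞]
  [4, 0, ∞]
  [8, 4, 0]

This is the Floyd-Warshall all-pairs shortest-path computation. For each intermediate vertex k = 0, 1, …, 2, update dist[i][j] ← min(dist[i][j], dist[i][k] + dist[k][j]). The final matrix gives, for each (i, j), the minimum total weight of any directed path from i to j (possibly empty when i = j).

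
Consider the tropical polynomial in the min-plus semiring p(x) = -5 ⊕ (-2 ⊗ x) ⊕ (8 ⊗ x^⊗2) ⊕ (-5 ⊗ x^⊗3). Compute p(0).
p(0) = -5

A tropical monomial a ⊗ x^⊗i evaluates to a + i · x. Evaluating each term at x = 0:
  Term 0 contributes -5 + 0 · 0 = -5
  Term 1 contributes -2 + 1 · 0 = -2
  Term 2 contributes 8 + 2 · 0 = 8
  Term 3 contributes -5 + 3 · 0 = -5
p(0) = ⊕ of these = min[-5, -2, 8, -5] = -5.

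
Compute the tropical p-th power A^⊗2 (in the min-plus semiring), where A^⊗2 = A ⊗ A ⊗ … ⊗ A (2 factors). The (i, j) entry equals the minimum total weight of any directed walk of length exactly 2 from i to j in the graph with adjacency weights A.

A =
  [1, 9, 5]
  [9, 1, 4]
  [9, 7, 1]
A^⊗2 =
  [2, 10, 6]
  [10, 2, 5]
  [10, 8, 2]

Each entry (A^⊗2)_ij equals the minimum over all length-2 walks i = v_0 → v_1 → … → v_2 = j of Σ_t A[v_t][v_{t+1}]. For example, for (i, j) = (0, 2) we minimise over 3 possible intermediate vertex sequences; the minimum is 6, attained along the walk 0 → 0 → 2.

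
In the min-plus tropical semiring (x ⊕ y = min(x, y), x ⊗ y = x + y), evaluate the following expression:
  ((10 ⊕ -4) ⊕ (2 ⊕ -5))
((10 ⊕ -4) ⊕ (2 ⊕ -5)) = -5

Expand innermost to outermost. Recall ⊕ takes the minimum of its arguments and ⊗ takes their sum. Working out the expression ((10 ⊕ -4) ⊕ (2 ⊕ -5)) gives -5.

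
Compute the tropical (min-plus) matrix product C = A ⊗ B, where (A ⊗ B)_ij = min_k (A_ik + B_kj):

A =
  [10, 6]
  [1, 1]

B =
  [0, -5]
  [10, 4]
A ⊗ B =
  [10, 5]
  [1, -4]

Apply the min-plus product entry-by-entry:
  C[0][0] = min over k of (A[0][0] + B[0][0] = 10 + 0 = 10, A[0][1] + B[1][0] = 6 + 10 = 16) = 10 (attained at k = 0)
  C[0][1] = min over k of (A[0][0] + B[0][1] = 10 + -5 = 5, A[0][1] + B[1][1] = 6 + 4 = 10) = 5 (attained at k = 0)
  C[1][0] = min over k of (A[1][0] + B[0][0] = 1 + 0 = 1, A[1][1] + B[1][0] = 1 + 10 = 11) = 1 (attained at k = 0)
  C[1][1] = min over k of (A[1][0] + B[0][1] = 1 + -5 = -4, A[1][1] + B[1][1] = 1 + 4 = 5) = -4 (attained at k = 0)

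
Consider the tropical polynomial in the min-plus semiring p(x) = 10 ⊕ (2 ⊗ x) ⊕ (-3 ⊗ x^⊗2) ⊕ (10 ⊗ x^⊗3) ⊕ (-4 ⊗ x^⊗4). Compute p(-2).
p(-2) = -12

A tropical monomial a ⊗ x^⊗i evaluates to a + i · x. Evaluating each term at x = -2:
  Term 0 contributes 10 + 0 · -2 = 10
  Term 1 contributes 2 + 1 · -2 = 0
  Term 2 contributes -3 + 2 · -2 = -7
  Term 3 contributes 10 + 3 · -2 = 4
  Term 4 contributes -4 + 4 · -2 = -12
p(-2) = ⊕ of these = min[10, 0, -7, 4, -12] = -12.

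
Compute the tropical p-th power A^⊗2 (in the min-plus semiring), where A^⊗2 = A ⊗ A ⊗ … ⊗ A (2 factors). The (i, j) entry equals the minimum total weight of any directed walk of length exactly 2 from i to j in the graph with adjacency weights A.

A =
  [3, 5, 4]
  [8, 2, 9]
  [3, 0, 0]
A^⊗2 =
  [6, 4, 4]
  [10, 4, 9]
  [3, 0, 0]

Each entry (A^⊗2)_ij equals the minimum over all length-2 walks i = v_0 → v_1 → … → v_2 = j of Σ_t A[v_t][v_{t+1}]. For example, for (i, j) = (0, 2) we minimise over 3 possible intermediate vertex sequences; the minimum is 4, attained along the walk 0 → 2 → 2.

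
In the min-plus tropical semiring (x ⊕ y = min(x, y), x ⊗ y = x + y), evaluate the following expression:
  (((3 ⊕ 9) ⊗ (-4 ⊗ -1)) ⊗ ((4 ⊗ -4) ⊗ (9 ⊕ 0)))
(((3 ⊕ 9) ⊗ (-4 ⊗ -1)) ⊗ ((4 ⊗ -4) ⊗ (9 ⊕ 0))) = -2

Expand innermost to outermost. Recall ⊕ takes the minimum of its arguments and ⊗ takes their sum. Working out the expression (((3 ⊕ 9) ⊗ (-4 ⊗ -1)) ⊗ ((4 ⊗ -4) ⊗ (9 ⊕ 0))) gives -2.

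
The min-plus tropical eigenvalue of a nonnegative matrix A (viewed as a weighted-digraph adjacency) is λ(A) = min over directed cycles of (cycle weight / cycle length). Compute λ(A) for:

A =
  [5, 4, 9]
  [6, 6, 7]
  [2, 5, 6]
λ(A) = 13/3

Enumerate directed cycles and compute their means (weight / length). Sample:
  cycle 0 → 0: weight = 5, length = 1, mean = 5/1 ≈ 5.000
  cycle 1 → 1: weight = 6, length = 1, mean = 6/1 ≈ 6.000
  cycle 2 → 2: weight = 6, length = 1, mean = 6/1 ≈ 6.000
  cycle 0 → 1 → 0: weight = 10, length = 2, mean = 10/2 ≈ 5.000
  cycle 0 → 2 → 0: weight = 11, length = 2, mean = 11/2 ≈ 5.500
  cycle 1 → 0 → 1: weight = 10, length = 2, mean = 10/2 ≈ 5.000
Minimum mean = 4.333, attained e.g. along the cycle 0 → 1 → 2 → 0 with weight 13 and length 3. So λ(A) = 13/3 = 13/3.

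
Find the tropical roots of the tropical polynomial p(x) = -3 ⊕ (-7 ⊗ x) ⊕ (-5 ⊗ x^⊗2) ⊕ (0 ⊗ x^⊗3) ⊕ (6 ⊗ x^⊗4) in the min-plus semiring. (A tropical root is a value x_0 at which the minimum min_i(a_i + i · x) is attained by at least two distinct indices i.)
Roots: {-6, -5, -2, 4}

Each tropical root is a break point of the lower envelope of the lines y = a_i + i · x (there are 5 lines, with slopes 0, 1, ..., 4). Only the lines that attain the minimum somewhere contribute to roots; other lines are dominated. Here the surviving (envelope) indices are i = 4, i = 3, i = 2, i = 1, i = 0.
Intersections between consecutive envelope lines give the roots: for adjacent envelope indices i < j the intersection is x = (a_i − a_j) / (j − i). Reading off the sorted break points: {-6, -5, -2, 4}.
Verification: at each break x_0, at least two indices attain the minimum of min_i(a_i + i · x_0).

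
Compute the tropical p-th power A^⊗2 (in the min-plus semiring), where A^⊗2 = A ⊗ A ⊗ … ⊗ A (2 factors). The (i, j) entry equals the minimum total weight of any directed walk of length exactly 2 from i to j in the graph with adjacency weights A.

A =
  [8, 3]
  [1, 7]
A^⊗2 =
  [4, 10]
  [8, 4]

Each entry (A^⊗2)_ij equals the minimum over all length-2 walks i = v_0 → v_1 → … → v_2 = j of Σ_t A[v_t][v_{t+1}]. For example, for (i, j) = (0, 1) we minimise over 2 possible intermediate vertex sequences; the minimum is 10, attained along the walk 0 → 1 → 1.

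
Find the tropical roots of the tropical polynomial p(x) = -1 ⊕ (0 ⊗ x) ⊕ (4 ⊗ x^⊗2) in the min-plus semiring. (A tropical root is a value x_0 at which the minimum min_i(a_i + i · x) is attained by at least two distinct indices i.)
Roots: {-4, -1}

Each tropical root is a break point of the lower envelope of the lines y = a_i + i · x (there are 3 lines, with slopes 0, 1, ..., 2). Only the lines that attain the minimum somewhere contribute to roots; other lines are dominated. Here the surviving (envelope) indices are i = 2, i = 1, i = 0.
Intersections between consecutive envelope lines give the roots: for adjacent envelope indices i < j the intersection is x = (a_i − a_j) / (j − i). Reading off the sorted break points: {-4, -1}.
Verification: at each break x_0, at least two indices attain the minimum of min_i(a_i + i · x_0).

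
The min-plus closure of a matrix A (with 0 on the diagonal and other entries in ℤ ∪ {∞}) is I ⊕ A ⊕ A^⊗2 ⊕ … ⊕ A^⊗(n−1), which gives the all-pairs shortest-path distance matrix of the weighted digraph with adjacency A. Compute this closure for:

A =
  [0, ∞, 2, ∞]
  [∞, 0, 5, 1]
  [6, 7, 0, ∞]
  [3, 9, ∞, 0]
Closure =
  [0, 9, 2, 10]
  [4, 0, 5, 1]
  [6, 7, 0, 8]
  [3, 9, 5, 0]

This is the Floyd-Warshall all-pairs shortest-path computation. For each intermediate vertex k = 0, 1, …, 3, update dist[i][j] ← min(dist[i][j], dist[i][k] + dist[k][j]). The final matrix gives, for each (i, j), the minimum total weight of any directed path from i to j (possibly empty when i = j).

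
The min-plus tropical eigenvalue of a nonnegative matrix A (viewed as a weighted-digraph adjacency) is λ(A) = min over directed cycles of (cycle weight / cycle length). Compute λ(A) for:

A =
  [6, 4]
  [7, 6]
λ(A) = 11/2

Enumerate directed cycles and compute their means (weight / length). Sample:
  cycle 0 → 0: weight = 6, length = 1, mean = 6/1 ≈ 6.000
  cycle 1 → 1: weight = 6, length = 1, mean = 6/1 ≈ 6.000
  cycle 0 → 1 → 0: weight = 11, length = 2, mean = 11/2 ≈ 5.500
  cycle 1 → 0 → 1: weight = 11, length = 2, mean = 11/2 ≈ 5.500
Minimum mean = 5.500, attained e.g. along the cycle 0 → 1 → 0 with weight 11 and length 2. So λ(A) = 11/2 = 11/2.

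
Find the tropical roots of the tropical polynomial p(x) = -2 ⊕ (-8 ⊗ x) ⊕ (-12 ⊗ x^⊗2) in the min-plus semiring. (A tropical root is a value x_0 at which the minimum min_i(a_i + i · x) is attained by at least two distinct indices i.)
Roots: {4, 6}

Each tropical root is a break point of the lower envelope of the lines y = a_i + i · x (there are 3 lines, with slopes 0, 1, ..., 2). Only the lines that attain the minimum somewhere contribute to roots; other lines are dominated. Here the surviving (envelope) indices are i = 2, i = 1, i = 0.
Intersections between consecutive envelope lines give the roots: for adjacent envelope indices i < j the intersection is x = (a_i − a_j) / (j − i). Reading off the sorted break points: {4, 6}.
Verification: at each break x_0, at least two indices attain the minimum of min_i(a_i + i · x_0).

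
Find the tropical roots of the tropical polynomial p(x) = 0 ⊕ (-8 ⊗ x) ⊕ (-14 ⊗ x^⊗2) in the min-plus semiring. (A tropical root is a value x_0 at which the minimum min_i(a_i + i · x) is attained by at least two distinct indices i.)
Roots: {6, 8}

Each tropical root is a break point of the lower envelope of the lines y = a_i + i · x (there are 3 lines, with slopes 0, 1, ..., 2). Only the lines that attain the minimum somewhere contribute to roots; other lines are dominated. Here the surviving (envelope) indices are i = 2, i = 1, i = 0.
Intersections between consecutive envelope lines give the roots: for adjacent envelope indices i < j the intersection is x = (a_i − a_j) / (j − i). Reading off the sorted break points: {6, 8}.
Verification: at each break x_0, at least two indices attain the minimum of min_i(a_i + i · x_0).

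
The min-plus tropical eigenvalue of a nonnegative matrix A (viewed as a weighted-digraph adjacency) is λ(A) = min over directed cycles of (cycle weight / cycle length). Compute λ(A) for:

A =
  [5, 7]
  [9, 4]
λ(A) = 4

Enumerate directed cycles and compute their means (weight / length). Sample:
  cycle 0 → 0: weight = 5, length = 1, mean = 5/1 ≈ 5.000
  cycle 1 → 1: weight = 4, length = 1, mean = 4/1 ≈ 4.000
  cycle 0 → 1 → 0: weight = 16, length = 2, mean = 16/2 ≈ 8.000
  cycle 1 → 0 → 1: weight = 16, length = 2, mean = 16/2 ≈ 8.000
Minimum mean = 4.000, attained e.g. along the cycle 1 → 1 with weight 4 and length 1. So λ(A) = 4/1 = 4.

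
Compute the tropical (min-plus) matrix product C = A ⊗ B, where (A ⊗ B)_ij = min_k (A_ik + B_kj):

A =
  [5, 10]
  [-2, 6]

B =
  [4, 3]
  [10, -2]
A ⊗ B =
  [9, 8]
  [2, 1]

Apply the min-plus product entry-by-entry:
  C[0][0] = min over k of (A[0][0] + B[0][0] = 5 + 4 = 9, A[0][1] + B[1][0] = 10 + 10 = 20) = 9 (attained at k = 0)
  C[0][1] = min over k of (A[0][0] + B[0][1] = 5 + 3 = 8, A[0][1] + B[1][1] = 10 + -2 = 8) = 8 (attained at k = 0)
  C[1][0] = min over k of (A[1][0] + B[0][0] = -2 + 4 = 2, A[1][1] + B[1][0] = 6 + 10 = 16) = 2 (attained at k = 0)
  C[1][1] = min over k of (A[1][0] + B[0][1] = -2 + 3 = 1, A[1][1] + B[1][1] = 6 + -2 = 4) = 1 (attained at k = 0)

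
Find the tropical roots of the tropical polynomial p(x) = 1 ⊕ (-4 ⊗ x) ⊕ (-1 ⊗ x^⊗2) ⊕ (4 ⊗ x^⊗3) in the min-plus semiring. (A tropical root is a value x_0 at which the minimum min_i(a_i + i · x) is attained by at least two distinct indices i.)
Roots: {-5, -3, 5}

Each tropical root is a break point of the lower envelope of the lines y = a_i + i · x (there are 4 lines, with slopes 0, 1, ..., 3). Only the lines that attain the minimum somewhere contribute to roots; other lines are dominated. Here the surviving (envelope) indices are i = 3, i = 2, i = 1, i = 0.
Intersections between consecutive envelope lines give the roots: for adjacent envelope indices i < j the intersection is x = (a_i − a_j) / (j − i). Reading off the sorted break points: {-5, -3, 5}.
Verification: at each break x_0, at least two indices attain the minimum of min_i(a_i + i · x_0).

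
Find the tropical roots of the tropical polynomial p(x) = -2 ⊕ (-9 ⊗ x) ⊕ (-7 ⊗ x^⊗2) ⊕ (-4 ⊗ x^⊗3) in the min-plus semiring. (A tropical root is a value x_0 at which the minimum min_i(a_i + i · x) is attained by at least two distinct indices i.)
Roots: {-3, -2, 7}

Each tropical root is a break point of the lower envelope of the lines y = a_i + i · x (there are 4 lines, with slopes 0, 1, ..., 3). Only the lines that attain the minimum somewhere contribute to roots; other lines are dominated. Here the surviving (envelope) indices are i = 3, i = 2, i = 1, i = 0.
Intersections between consecutive envelope lines give the roots: for adjacent envelope indices i < j the intersection is x = (a_i − a_j) / (j − i). Reading off the sorted break points: {-3, -2, 7}.
Verification: at each break x_0, at least two indices attain the minimum of min_i(a_i + i · x_0).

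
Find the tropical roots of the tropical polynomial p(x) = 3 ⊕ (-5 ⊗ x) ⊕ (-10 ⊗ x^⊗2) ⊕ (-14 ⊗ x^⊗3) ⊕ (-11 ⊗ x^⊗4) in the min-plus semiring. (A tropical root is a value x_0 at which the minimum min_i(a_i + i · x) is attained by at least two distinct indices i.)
Roots: {-3, 4, 5, 8}

Each tropical root is a break point of the lower envelope of the lines y = a_i + i · x (there are 5 lines, with slopes 0, 1, ..., 4). Only the lines that attain the minimum somewhere contribute to roots; other lines are dominated. Here the surviving (envelope) indices are i = 4, i = 3, i = 2, i = 1, i = 0.
Intersections between consecutive envelope lines give the roots: for adjacent envelope indices i < j the intersection is x = (a_i − a_j) / (j − i). Reading off the sorted break points: {-3, 4, 5, 8}.
Verification: at each break x_0, at least two indices attain the minimum of min_i(a_i + i · x_0).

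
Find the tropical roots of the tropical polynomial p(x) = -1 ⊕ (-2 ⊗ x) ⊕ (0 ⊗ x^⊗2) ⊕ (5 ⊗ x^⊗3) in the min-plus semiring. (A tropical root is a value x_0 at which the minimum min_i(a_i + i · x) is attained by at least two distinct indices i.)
Roots: {-5, -2, 1}

Each tropical root is a break point of the lower envelope of the lines y = a_i + i · x (there are 4 lines, with slopes 0, 1, ..., 3). Only the lines that attain the minimum somewhere contribute to roots; other lines are dominated. Here the surviving (envelope) indices are i = 3, i = 2, i = 1, i = 0.
Intersections between consecutive envelope lines give the roots: for adjacent envelope indices i < j the intersection is x = (a_i − a_j) / (j − i). Reading off the sorted break points: {-5, -2, 1}.
Verification: at each break x_0, at least two indices attain the minimum of min_i(a_i + i · x_0).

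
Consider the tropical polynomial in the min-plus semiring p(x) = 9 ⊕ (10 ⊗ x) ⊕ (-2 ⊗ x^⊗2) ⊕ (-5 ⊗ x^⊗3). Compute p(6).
p(6) = 9

A tropical monomial a ⊗ x^⊗i evaluates to a + i · x. Evaluating each term at x = 6:
  Term 0 contributes 9 + 0 · 6 = 9
  Term 1 contributes 10 + 1 · 6 = 16
  Term 2 contributes -2 + 2 · 6 = 10
  Term 3 contributes -5 + 3 · 6 = 13
p(6) = ⊕ of these = min[9, 16, 10, 13] = 9.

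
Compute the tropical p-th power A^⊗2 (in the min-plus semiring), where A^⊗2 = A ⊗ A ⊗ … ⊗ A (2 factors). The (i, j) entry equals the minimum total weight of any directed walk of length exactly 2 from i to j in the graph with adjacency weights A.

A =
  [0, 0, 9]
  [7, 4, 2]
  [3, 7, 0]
A^⊗2 =
  [0, 0, 2]
  [5, 7, 2]
  [3, 3, 0]

Each entry (A^⊗2)_ij equals the minimum over all length-2 walks i = v_0 → v_1 → … → v_2 = j of Σ_t A[v_t][v_{t+1}]. For example, for (i, j) = (0, 2) we minimise over 3 possible intermediate vertex sequences; the minimum is 2, attained along the walk 0 → 1 → 2.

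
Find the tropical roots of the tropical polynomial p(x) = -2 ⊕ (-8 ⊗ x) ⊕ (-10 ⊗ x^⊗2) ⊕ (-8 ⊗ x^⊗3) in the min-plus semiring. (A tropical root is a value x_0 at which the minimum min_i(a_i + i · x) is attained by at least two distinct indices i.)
Roots: {-2, 2, 6}

Each tropical root is a break point of the lower envelope of the lines y = a_i + i · x (there are 4 lines, with slopes 0, 1, ..., 3). Only the lines that attain the minimum somewhere contribute to roots; other lines are dominated. Here the surviving (envelope) indices are i = 3, i = 2, i = 1, i = 0.
Intersections between consecutive envelope lines give the roots: for adjacent envelope indices i < j the intersection is x = (a_i − a_j) / (j − i). Reading off the sorted break points: {-2, 2, 6}.
Verification: at each break x_0, at least two indices attain the minimum of min_i(a_i + i · x_0).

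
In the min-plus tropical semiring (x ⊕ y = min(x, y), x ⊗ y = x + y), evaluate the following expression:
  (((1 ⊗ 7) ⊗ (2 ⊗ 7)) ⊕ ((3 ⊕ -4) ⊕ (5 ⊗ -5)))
(((1 ⊗ 7) ⊗ (2 ⊗ 7)) ⊕ ((3 ⊕ -4) ⊕ (5 ⊗ -5))) = -4

Expand innermost to outermost. Recall ⊕ takes the minimum of its arguments and ⊗ takes their sum. Working out the expression (((1 ⊗ 7) ⊗ (2 ⊗ 7)) ⊕ ((3 ⊕ -4) ⊕ (5 ⊗ -5))) gives -4.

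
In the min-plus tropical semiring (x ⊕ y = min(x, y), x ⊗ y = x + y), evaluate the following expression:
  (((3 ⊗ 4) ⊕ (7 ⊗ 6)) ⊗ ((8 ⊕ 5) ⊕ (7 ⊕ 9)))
(((3 ⊗ 4) ⊕ (7 ⊗ 6)) ⊗ ((8 ⊕ 5) ⊕ (7 ⊕ 9))) = 12

Expand innermost to outermost. Recall ⊕ takes the minimum of its arguments and ⊗ takes their sum. Working out the expression (((3 ⊗ 4) ⊕ (7 ⊗ 6)) ⊗ ((8 ⊕ 5) ⊕ (7 ⊕ 9))) gives 12.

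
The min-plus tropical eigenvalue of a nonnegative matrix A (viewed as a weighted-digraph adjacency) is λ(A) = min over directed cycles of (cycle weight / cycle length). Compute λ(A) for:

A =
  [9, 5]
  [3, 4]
λ(A) = 4

Enumerate directed cycles and compute their means (weight / length). Sample:
  cycle 0 → 0: weight = 9, length = 1, mean = 9/1 ≈ 9.000
  cycle 1 → 1: weight = 4, length = 1, mean = 4/1 ≈ 4.000
  cycle 0 → 1 → 0: weight = 8, length = 2, mean = 8/2 ≈ 4.000
  cycle 1 → 0 → 1: weight = 8, length = 2, mean = 8/2 ≈ 4.000
Minimum mean = 4.000, attained e.g. along the cycle 1 → 1 with weight 4 and length 1. So λ(A) = 4/1 = 4.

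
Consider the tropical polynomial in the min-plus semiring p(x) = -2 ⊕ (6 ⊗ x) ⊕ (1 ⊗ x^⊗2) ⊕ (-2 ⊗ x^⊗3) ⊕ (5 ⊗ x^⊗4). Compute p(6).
p(6) = -2

A tropical monomial a ⊗ x^⊗i evaluates to a + i · x. Evaluating each term at x = 6:
  Term 0 contributes -2 + 0 · 6 = -2
  Term 1 contributes 6 + 1 · 6 = 12
  Term 2 contributes 1 + 2 · 6 = 13
  Term 3 contributes -2 + 3 · 6 = 16
  Term 4 contributes 5 + 4 · 6 = 29
p(6) = ⊕ of these = min[-2, 12, 13, 16, 29] = -2.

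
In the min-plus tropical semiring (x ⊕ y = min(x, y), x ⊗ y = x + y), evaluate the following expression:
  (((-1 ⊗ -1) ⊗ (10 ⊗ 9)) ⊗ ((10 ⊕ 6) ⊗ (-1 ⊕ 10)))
(((-1 ⊗ -1) ⊗ (10 ⊗ 9)) ⊗ ((10 ⊕ 6) ⊗ (-1 ⊕ 10))) = 22

Expand innermost to outermost. Recall ⊕ takes the minimum of its arguments and ⊗ takes their sum. Working out the expression (((-1 ⊗ -1) ⊗ (10 ⊗ 9)) ⊗ ((10 ⊕ 6) ⊗ (-1 ⊕ 10))) gives 22.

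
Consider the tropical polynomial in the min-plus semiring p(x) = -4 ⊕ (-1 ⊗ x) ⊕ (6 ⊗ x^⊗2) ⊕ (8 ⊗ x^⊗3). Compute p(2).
p(2) = -4

A tropical monomial a ⊗ x^⊗i evaluates to a + i · x. Evaluating each term at x = 2:
  Term 0 contributes -4 + 0 · 2 = -4
  Term 1 contributes -1 + 1 · 2 = 1
  Term 2 contributes 6 + 2 · 2 = 10
  Term 3 contributes 8 + 3 · 2 = 14
p(2) = ⊕ of these = min[-4, 1, 10, 14] = -4.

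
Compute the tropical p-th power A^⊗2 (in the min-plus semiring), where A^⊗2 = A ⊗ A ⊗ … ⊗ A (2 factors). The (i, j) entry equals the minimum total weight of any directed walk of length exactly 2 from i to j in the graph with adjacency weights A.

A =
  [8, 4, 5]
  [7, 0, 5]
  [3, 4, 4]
A^⊗2 =
  [8, 4, 9]
  [7, 0, 5]
  [7, 4, 8]

Each entry (A^⊗2)_ij equals the minimum over all length-2 walks i = v_0 → v_1 → … → v_2 = j of Σ_t A[v_t][v_{t+1}]. For example, for (i, j) = (0, 2) we minimise over 3 possible intermediate vertex sequences; the minimum is 9, attained along the walk 0 → 1 → 2.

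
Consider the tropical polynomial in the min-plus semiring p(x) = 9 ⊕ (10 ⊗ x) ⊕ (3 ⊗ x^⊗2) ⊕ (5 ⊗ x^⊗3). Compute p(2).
p(2) = 7

A tropical monomial a ⊗ x^⊗i evaluates to a + i · x. Evaluating each term at x = 2:
  Term 0 contributes 9 + 0 · 2 = 9
  Term 1 contributes 10 + 1 · 2 = 12
  Term 2 contributes 3 + 2 · 2 = 7
  Term 3 contributes 5 + 3 · 2 = 11
p(2) = ⊕ of these = min[9, 12, 7, 11] = 7.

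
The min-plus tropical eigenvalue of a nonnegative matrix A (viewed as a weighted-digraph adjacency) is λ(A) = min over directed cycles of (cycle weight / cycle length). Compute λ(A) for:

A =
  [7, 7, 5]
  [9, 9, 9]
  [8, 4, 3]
λ(A) = 3

Enumerate directed cycles and compute their means (weight / length). Sample:
  cycle 0 → 0: weight = 7, length = 1, mean = 7/1 ≈ 7.000
  cycle 1 → 1: weight = 9, length = 1, mean = 9/1 ≈ 9.000
  cycle 2 → 2: weight = 3, length = 1, mean = 3/1 ≈ 3.000
  cycle 0 → 1 → 0: weight = 16, length = 2, mean = 16/2 ≈ 8.000
  cycle 0 → 2 → 0: weight = 13, length = 2, mean = 13/2 ≈ 6.500
  cycle 1 → 0 → 1: weight = 16, length = 2, mean = 16/2 ≈ 8.000
Minimum mean = 3.000, attained e.g. along the cycle 2 → 2 with weight 3 and length 1. So λ(A) = 3/1 = 3.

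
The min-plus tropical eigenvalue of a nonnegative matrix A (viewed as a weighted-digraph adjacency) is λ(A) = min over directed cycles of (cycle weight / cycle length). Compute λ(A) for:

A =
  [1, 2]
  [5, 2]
λ(A) = 1

Enumerate directed cycles and compute their means (weight / length). Sample:
  cycle 0 → 0: weight = 1, length = 1, mean = 1/1 ≈ 1.000
  cycle 1 → 1: weight = 2, length = 1, mean = 2/1 ≈ 2.000
  cycle 0 → 1 → 0: weight = 7, length = 2, mean = 7/2 ≈ 3.500
  cycle 1 → 0 → 1: weight = 7, length = 2, mean = 7/2 ≈ 3.500
Minimum mean = 1.000, attained e.g. along the cycle 0 → 0 with weight 1 and length 1. So λ(A) = 1/1 = 1.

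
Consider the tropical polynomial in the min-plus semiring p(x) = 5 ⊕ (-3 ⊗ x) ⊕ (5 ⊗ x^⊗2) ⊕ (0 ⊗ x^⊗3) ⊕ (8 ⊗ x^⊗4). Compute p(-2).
p(-2) = -6

A tropical monomial a ⊗ x^⊗i evaluates to a + i · x. Evaluating each term at x = -2:
  Term 0 contributes 5 + 0 · -2 = 5
  Term 1 contributes -3 + 1 · -2 = -5
  Term 2 contributes 5 + 2 · -2 = 1
  Term 3 contributes 0 + 3 · -2 = -6
  Term 4 contributes 8 + 4 · -2 = 0
p(-2) = ⊕ of these = min[5, -5, 1, -6, 0] = -6.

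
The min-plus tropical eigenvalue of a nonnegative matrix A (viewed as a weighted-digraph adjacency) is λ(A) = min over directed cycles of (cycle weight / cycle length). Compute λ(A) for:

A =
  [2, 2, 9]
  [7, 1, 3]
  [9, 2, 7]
λ(A) = 1

Enumerate directed cycles and compute their means (weight / length). Sample:
  cycle 0 → 0: weight = 2, length = 1, mean = 2/1 ≈ 2.000
  cycle 1 → 1: weight = 1, length = 1, mean = 1/1 ≈ 1.000
  cycle 2 → 2: weight = 7, length = 1, mean = 7/1 ≈ 7.000
  cycle 0 → 1 → 0: weight = 9, length = 2, mean = 9/2 ≈ 4.500
  cycle 0 → 2 → 0: weight = 18, length = 2, mean = 18/2 ≈ 9.000
  cycle 1 → 0 → 1: weight = 9, length = 2, mean = 9/2 ≈ 4.500
Minimum mean = 1.000, attained e.g. along the cycle 1 → 1 with weight 1 and length 1. So λ(A) = 1/1 = 1.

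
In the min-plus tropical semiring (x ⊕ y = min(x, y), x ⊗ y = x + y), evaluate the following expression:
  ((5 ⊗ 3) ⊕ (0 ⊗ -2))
((5 ⊗ 3) ⊕ (0 ⊗ -2)) = -2

Expand innermost to outermost. Recall ⊕ takes the minimum of its arguments and ⊗ takes their sum. Working out the expression ((5 ⊗ 3) ⊕ (0 ⊗ -2)) gives -2.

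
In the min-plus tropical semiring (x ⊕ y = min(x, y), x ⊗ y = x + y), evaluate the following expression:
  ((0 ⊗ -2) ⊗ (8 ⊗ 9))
((0 ⊗ -2) ⊗ (8 ⊗ 9)) = 15

Expand innermost to outermost. Recall ⊕ takes the minimum of its arguments and ⊗ takes their sum. Working out the expression ((0 ⊗ -2) ⊗ (8 ⊗ 9)) gives 15.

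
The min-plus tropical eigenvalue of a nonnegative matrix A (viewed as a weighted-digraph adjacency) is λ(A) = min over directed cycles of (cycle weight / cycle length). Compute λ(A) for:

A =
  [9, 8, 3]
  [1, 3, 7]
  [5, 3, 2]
λ(A) = 2

Enumerate directed cycles and compute their means (weight / length). Sample:
  cycle 0 → 0: weight = 9, length = 1, mean = 9/1 ≈ 9.000
  cycle 1 → 1: weight = 3, length = 1, mean = 3/1 ≈ 3.000
  cycle 2 → 2: weight = 2, length = 1, mean = 2/1 ≈ 2.000
  cycle 0 → 1 → 0: weight = 9, length = 2, mean = 9/2 ≈ 4.500
  cycle 0 → 2 → 0: weight = 8, length = 2, mean = 8/2 ≈ 4.000
  cycle 1 → 0 → 1: weight = 9, length = 2, mean = 9/2 ≈ 4.500
Minimum mean = 2.000, attained e.g. along the cycle 2 → 2 with weight 2 and length 1. So λ(A) = 2/1 = 2.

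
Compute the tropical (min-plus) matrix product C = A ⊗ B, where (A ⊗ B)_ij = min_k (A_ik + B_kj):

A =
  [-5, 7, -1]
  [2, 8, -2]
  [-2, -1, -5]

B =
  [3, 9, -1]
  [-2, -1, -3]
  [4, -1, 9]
A ⊗ B =
  [-2, -2, -6]
  [2, -3, 1]
  [-3, -6, -4]

Apply the min-plus product entry-by-entry:
  C[0][0] = min over k of (A[0][0] + B[0][0] = -5 + 3 = -2, A[0][1] + B[1][0] = 7 + -2 = 5, A[0][2] + B[2][0] = -1 + 4 = 3) = -2 (attained at k = 0)
  C[0][1] = min over k of (A[0][0] + B[0][1] = -5 + 9 = 4, A[0][1] + B[1][1] = 7 + -1 = 6, A[0][2] + B[2][1] = -1 + -1 = -2) = -2 (attained at k = 2)
  C[0][2] = min over k of (A[0][0] + B[0][2] = -5 + -1 = -6, A[0][1] + B[1][2] = 7 + -3 = 4, A[0][2] + B[2][2] = -1 + 9 = 8) = -6 (attained at k = 0)
  C[1][0] = min over k of (A[1][0] + B[0][0] = 2 + 3 = 5, A[1][1] + B[1][0] = 8 + -2 = 6, A[1][2] + B[2][0] = -2 + 4 = 2) = 2 (attained at k = 2)
  C[1][1] = min over k of (A[1][0] + B[0][1] = 2 + 9 = 11, A[1][1] + B[1][1] = 8 + -1 = 7, A[1][2] + B[2][1] = -2 + -1 = -3) = -3 (attained at k = 2)
  C[1][2] = min over k of (A[1][0] + B[0][2] = 2 + -1 = 1, A[1][1] + B[1][2] = 8 + -3 = 5, A[1][2] + B[2][2] = -2 + 9 = 7) = 1 (attained at k = 0)
  C[2][0] = min over k of (A[2][0] + B[0][0] = -2 + 3 = 1, A[2][1] + B[1][0] = -1 + -2 = -3, A[2][2] + B[2][0] = -5 + 4 = -1) = -3 (attained at k = 1)
  C[2][1] = min over k of (A[2][0] + B[0][1] = -2 + 9 = 7, A[2][1] + B[1][1] = -1 + -1 = -2, A[2][2] + B[2][1] = -5 + -1 = -6) = -6 (attained at k = 2)
  C[2][2] = min over k of (A[2][0] + B[0][2] = -2 + -1 = -3, A[2][1] + B[1][2] = -1 + -3 = -4, A[2][2] + B[2][2] = -5 + 9 = 4) = -4 (attained at k = 1)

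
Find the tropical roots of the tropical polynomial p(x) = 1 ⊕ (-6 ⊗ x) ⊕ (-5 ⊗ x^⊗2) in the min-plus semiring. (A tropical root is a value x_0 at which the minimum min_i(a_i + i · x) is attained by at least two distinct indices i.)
Roots: {-1, 7}

Each tropical root is a break point of the lower envelope of the lines y = a_i + i · x (there are 3 lines, with slopes 0, 1, ..., 2). Only the lines that attain the minimum somewhere contribute to roots; other lines are dominated. Here the surviving (envelope) indices are i = 2, i = 1, i = 0.
Intersections between consecutive envelope lines give the roots: for adjacent envelope indices i < j the intersection is x = (a_i − a_j) / (j − i). Reading off the sorted break points: {-1, 7}.
Verification: at each break x_0, at least two indices attain the minimum of min_i(a_i + i · x_0).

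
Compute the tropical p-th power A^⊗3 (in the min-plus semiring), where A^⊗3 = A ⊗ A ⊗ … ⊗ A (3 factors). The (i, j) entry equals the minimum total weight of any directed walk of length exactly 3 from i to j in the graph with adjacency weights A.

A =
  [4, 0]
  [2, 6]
A^⊗3 =
  [6, 2]
  [4, 6]

Each entry (A^⊗3)_ij equals the minimum over all length-3 walks i = v_0 → v_1 → … → v_3 = j of Σ_t A[v_t][v_{t+1}]. For example, for (i, j) = (0, 1) we minimise over 4 possible intermediate vertex sequences; the minimum is 2, attained along the walk 0 → 1 → 0 → 1.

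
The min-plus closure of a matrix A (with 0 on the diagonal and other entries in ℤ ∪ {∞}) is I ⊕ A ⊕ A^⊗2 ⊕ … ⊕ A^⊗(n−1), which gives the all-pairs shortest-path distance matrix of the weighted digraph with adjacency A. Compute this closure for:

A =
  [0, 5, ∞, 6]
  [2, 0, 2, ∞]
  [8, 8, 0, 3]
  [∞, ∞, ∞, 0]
Closure =
  [0, 5, 7, 6]
  [2, 0, 2, 5]
  [8, 8, 0, 3]
  [∞, ∞, ∞, 0]

This is the Floyd-Warshall all-pairs shortest-path computation. For each intermediate vertex k = 0, 1, …, 3, update dist[i][j] ← min(dist[i][j], dist[i][k] + dist[k][j]). The final matrix gives, for each (i, j), the minimum total weight of any directed path from i to j (possibly empty when i = j).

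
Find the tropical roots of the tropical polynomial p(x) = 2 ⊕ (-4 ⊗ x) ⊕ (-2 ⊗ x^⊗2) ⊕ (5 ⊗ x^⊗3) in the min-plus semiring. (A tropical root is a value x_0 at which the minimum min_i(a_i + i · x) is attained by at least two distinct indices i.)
Roots: {-7, -2, 6}

Each tropical root is a break point of the lower envelope of the lines y = a_i + i · x (there are 4 lines, with slopes 0, 1, ..., 3). Only the lines that attain the minimum somewhere contribute to roots; other lines are dominated. Here the surviving (envelope) indices are i = 3, i = 2, i = 1, i = 0.
Intersections between consecutive envelope lines give the roots: for adjacent envelope indices i < j the intersection is x = (a_i − a_j) / (j − i). Reading off the sorted break points: {-7, -2, 6}.
Verification: at each break x_0, at least two indices attain the minimum of min_i(a_i + i · x_0).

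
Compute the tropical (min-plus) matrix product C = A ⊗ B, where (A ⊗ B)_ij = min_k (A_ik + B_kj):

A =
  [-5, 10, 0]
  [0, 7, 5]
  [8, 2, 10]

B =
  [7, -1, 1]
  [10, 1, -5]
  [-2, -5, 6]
A ⊗ B =
  [-2, -6, -4]
  [3, -1, 1]
  [8, 3, -3]

Apply the min-plus product entry-by-entry:
  C[0][0] = min over k of (A[0][0] + B[0][0] = -5 + 7 = 2, A[0][1] + B[1][0] = 10 + 10 = 20, A[0][2] + B[2][0] = 0 + -2 = -2) = -2 (attained at k = 2)
  C[0][1] = min over k of (A[0][0] + B[0][1] = -5 + -1 = -6, A[0][1] + B[1][1] = 10 + 1 = 11, A[0][2] + B[2][1] = 0 + -5 = -5) = -6 (attained at k = 0)
  C[0][2] = min over k of (A[0][0] + B[0][2] = -5 + 1 = -4, A[0][1] + B[1][2] = 10 + -5 = 5, A[0][2] + B[2][2] = 0 + 6 = 6) = -4 (attained at k = 0)
  C[1][0] = min over k of (A[1][0] + B[0][0] = 0 + 7 = 7, A[1][1] + B[1][0] = 7 + 10 = 17, A[1][2] + B[2][0] = 5 + -2 = 3) = 3 (attained at k = 2)
  C[1][1] = min over k of (A[1][0] + B[0][1] = 0 + -1 = -1, A[1][1] + B[1][1] = 7 + 1 = 8, A[1][2] + B[2][1] = 5 + -5 = 0) = -1 (attained at k = 0)
  C[1][2] = min over k of (A[1][0] + B[0][2] = 0 + 1 = 1, A[1][1] + B[1][2] = 7 + -5 = 2, A[1][2] + B[2][2] = 5 + 6 = 11) = 1 (attained at k = 0)
  C[2][0] = min over k of (A[2][0] + B[0][0] = 8 + 7 = 15, A[2][1] + B[1][0] = 2 + 10 = 12, A[2][2] + B[2][0] = 10 + -2 = 8) = 8 (attained at k = 2)
  C[2][1] = min over k of (A[2][0] + B[0][1] = 8 + -1 = 7, A[2][1] + B[1][1] = 2 + 1 = 3, A[2][2] + B[2][1] = 10 + -5 = 5) = 3 (attained at k = 1)
  C[2][2] = min over k of (A[2][0] + B[0][2] = 8 + 1 = 9, A[2][1] + B[1][2] = 2 + -5 = -3, A[2][2] + B[2][2] = 10 + 6 = 16) = -3 (attained at k = 1)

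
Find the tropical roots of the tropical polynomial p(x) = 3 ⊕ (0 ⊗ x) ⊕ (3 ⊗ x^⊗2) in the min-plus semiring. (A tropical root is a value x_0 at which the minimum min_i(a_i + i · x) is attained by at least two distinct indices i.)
Roots: {-3, 3}

Each tropical root is a break point of the lower envelope of the lines y = a_i + i · x (there are 3 lines, with slopes 0, 1, ..., 2). Only the lines that attain the minimum somewhere contribute to roots; other lines are dominated. Here the surviving (envelope) indices are i = 2, i = 1, i = 0.
Intersections between consecutive envelope lines give the roots: for adjacent envelope indices i < j the intersection is x = (a_i − a_j) / (j − i). Reading off the sorted break points: {-3, 3}.
Verification: at each break x_0, at least two indices attain the minimum of min_i(a_i + i · x_0).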